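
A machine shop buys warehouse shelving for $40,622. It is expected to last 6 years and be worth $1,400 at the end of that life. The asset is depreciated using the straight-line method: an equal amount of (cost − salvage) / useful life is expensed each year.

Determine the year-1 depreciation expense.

$6,537

Depreciable base = $40,622 − $1,400 = $39,222.
Annual expense = $39,222 / 6 = $6,537.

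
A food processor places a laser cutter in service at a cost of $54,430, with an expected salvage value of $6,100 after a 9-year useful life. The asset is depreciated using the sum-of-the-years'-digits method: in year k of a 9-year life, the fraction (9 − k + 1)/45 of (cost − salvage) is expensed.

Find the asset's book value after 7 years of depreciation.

$9,322

Depreciable base = $54,430 − $6,100 = $48,330.
Sum of the years' digits = 9+8+7+6+5+4+3+2+1 = 45.
Year 1: $48,330 × 9/45 = $9,666. Book value $44,764.
Year 2: $48,330 × 8/45 = $8,592. Book value $36,172.
Year 3: $48,330 × 7/45 = $7,518. Book value $28,654.
Year 4: $48,330 × 6/45 = $6,444. Book value $22,210.
Year 5: $48,330 × 5/45 = $5,370. Book value $16,840.
Year 6: $48,330 × 4/45 = $4,296. Book value $12,544.
Year 7: $48,330 × 3/45 = $3,222. Book value $9,322.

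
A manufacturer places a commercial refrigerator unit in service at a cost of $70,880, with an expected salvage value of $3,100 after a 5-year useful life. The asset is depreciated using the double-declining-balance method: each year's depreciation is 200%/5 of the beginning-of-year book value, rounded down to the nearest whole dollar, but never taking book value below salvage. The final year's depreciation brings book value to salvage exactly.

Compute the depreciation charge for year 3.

Depreciable base = $70,880 − $3,100 = $67,780.
Year 1: ⌊$70,880 × 200%/5⌋ = $28,352. Book value $42,528.
Year 2: ⌊$42,528 × 200%/5⌋ = $17,011. Book value $25,517.
Year 3: ⌊$25,517 × 200%/5⌋ = $10,206. Book value $15,311.

$10,206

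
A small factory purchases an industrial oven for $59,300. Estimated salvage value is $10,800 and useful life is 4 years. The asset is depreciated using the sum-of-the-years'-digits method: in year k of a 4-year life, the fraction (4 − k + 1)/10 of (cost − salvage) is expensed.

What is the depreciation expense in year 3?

$9,700

Depreciable base = $59,300 − $10,800 = $48,500.
Sum of the years' digits = 4+3+2+1 = 10.
Year 1: $48,500 × 4/10 = $19,400. Book value $39,900.
Year 2: $48,500 × 3/10 = $14,550. Book value $25,350.
Year 3: $48,500 × 2/10 = $9,700. Book value $15,650.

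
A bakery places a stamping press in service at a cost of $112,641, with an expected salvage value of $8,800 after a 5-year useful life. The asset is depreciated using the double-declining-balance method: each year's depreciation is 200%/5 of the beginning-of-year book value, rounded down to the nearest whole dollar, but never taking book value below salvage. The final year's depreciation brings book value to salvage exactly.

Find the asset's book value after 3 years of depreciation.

$24,331

Depreciable base = $112,641 − $8,800 = $103,841.
Year 1: ⌊$112,641 × 200%/5⌋ = $45,056. Book value $67,585.
Year 2: ⌊$67,585 × 200%/5⌋ = $27,034. Book value $40,551.
Year 3: ⌊$40,551 × 200%/5⌋ = $16,220. Book value $24,331.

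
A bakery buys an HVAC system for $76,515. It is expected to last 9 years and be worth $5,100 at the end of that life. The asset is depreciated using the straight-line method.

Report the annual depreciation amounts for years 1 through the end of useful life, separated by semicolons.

Depreciable base = $76,515 − $5,100 = $71,415.
Annual expense = $71,415 / 9 = $7,935.
End of year 1: book value $68,580.
End of year 2: book value $60,645.
End of year 3: book value $52,710.
End of year 4: book value $44,775.
End of year 5: book value $36,840.
End of year 6: book value $28,905.
End of year 7: book value $20,970.
End of year 8: book value $13,035.
End of year 9: book value $5,100.

$7,935; $7,935; $7,935; $7,935; $7,935; $7,935; $7,935; $7,935; $7,935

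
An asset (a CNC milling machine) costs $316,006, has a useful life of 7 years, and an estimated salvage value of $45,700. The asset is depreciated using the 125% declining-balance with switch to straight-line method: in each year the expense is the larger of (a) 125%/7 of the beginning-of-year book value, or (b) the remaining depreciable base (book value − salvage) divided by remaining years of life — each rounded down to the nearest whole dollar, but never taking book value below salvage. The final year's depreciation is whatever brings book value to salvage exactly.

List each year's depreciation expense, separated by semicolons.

Depreciable base = $316,006 − $45,700 = $270,306.
Year 1: DB = ⌊$316,006 × 125%/7⌋ = $56,429; SL = ⌊$270,306/7⌋ = $38,615 → take DB $56,429. Book value $259,577.
Year 2: DB = ⌊$259,577 × 125%/7⌋ = $46,353; SL = ⌊$213,877/6⌋ = $35,646 → take DB $46,353. Book value $213,224.
Year 3: DB = ⌊$213,224 × 125%/7⌋ = $38,075; SL = ⌊$167,524/5⌋ = $33,504 → take DB $38,075. Book value $175,149.
Year 4: DB = ⌊$175,149 × 125%/7⌋ = $31,276; SL = ⌊$129,449/4⌋ = $32,362 → take SL $32,362. Book value $142,787.
Year 5: DB = ⌊$142,787 × 125%/7⌋ = $25,497; SL = ⌊$97,087/3⌋ = $32,362 → take SL $32,362. Book value $110,425.
Year 6: DB = ⌊$110,425 × 125%/7⌋ = $19,718; SL = ⌊$64,725/2⌋ = $32,362 → take SL $32,362. Book value $78,063.
Year 7 (final): $78,063 − $45,700 = $32,363. Book value $45,700.

$56,429; $46,353; $38,075; $32,362; $32,362; $32,362; $32,363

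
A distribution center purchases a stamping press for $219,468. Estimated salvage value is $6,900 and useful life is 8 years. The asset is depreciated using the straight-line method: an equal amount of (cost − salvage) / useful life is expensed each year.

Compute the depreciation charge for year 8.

$26,571

Depreciable base = $219,468 − $6,900 = $212,568.
Annual expense = $212,568 / 8 = $26,571.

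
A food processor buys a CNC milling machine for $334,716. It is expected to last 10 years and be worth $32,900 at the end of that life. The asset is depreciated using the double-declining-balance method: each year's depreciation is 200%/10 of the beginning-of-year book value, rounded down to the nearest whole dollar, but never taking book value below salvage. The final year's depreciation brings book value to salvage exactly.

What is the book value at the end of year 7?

$70,196

Depreciable base = $334,716 − $32,900 = $301,816.
Year 1: ⌊$334,716 × 200%/10⌋ = $66,943. Book value $267,773.
Year 2: ⌊$267,773 × 200%/10⌋ = $53,554. Book value $214,219.
Year 3: ⌊$214,219 × 200%/10⌋ = $42,843. Book value $171,376.
Year 4: ⌊$171,376 × 200%/10⌋ = $34,275. Book value $137,101.
Year 5: ⌊$137,101 × 200%/10⌋ = $27,420. Book value $109,681.
Year 6: ⌊$109,681 × 200%/10⌋ = $21,936. Book value $87,745.
Year 7: ⌊$87,745 × 200%/10⌋ = $17,549. Book value $70,196.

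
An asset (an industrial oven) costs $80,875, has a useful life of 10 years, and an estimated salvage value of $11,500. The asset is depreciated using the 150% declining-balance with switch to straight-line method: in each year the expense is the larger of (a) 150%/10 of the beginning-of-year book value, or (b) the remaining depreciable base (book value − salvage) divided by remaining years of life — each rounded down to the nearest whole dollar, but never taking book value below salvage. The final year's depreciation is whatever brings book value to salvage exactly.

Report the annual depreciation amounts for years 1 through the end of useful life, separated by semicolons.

Depreciable base = $80,875 − $11,500 = $69,375.
Year 1: DB = ⌊$80,875 × 150%/10⌋ = $12,131; SL = ⌊$69,375/10⌋ = $6,937 → take DB $12,131. Book value $68,744.
Year 2: DB = ⌊$68,744 × 150%/10⌋ = $10,311; SL = ⌊$57,244/9⌋ = $6,360 → take DB $10,311. Book value $58,433.
Year 3: DB = ⌊$58,433 × 150%/10⌋ = $8,764; SL = ⌊$46,933/8⌋ = $5,866 → take DB $8,764. Book value $49,669.
Year 4: DB = ⌊$49,669 × 150%/10⌋ = $7,450; SL = ⌊$38,169/7⌋ = $5,452 → take DB $7,450. Book value $42,219.
Year 5: DB = ⌊$42,219 × 150%/10⌋ = $6,332; SL = ⌊$30,719/6⌋ = $5,119 → take DB $6,332. Book value $35,887.
Year 6: DB = ⌊$35,887 × 150%/10⌋ = $5,383; SL = ⌊$24,387/5⌋ = $4,877 → take DB $5,383. Book value $30,504.
Year 7: DB = ⌊$30,504 × 150%/10⌋ = $4,575; SL = ⌊$19,004/4⌋ = $4,751 → take SL $4,751. Book value $25,753.
Year 8: DB = ⌊$25,753 × 150%/10⌋ = $3,862; SL = ⌊$14,253/3⌋ = $4,751 → take SL $4,751. Book value $21,002.
Year 9: DB = ⌊$21,002 × 150%/10⌋ = $3,150; SL = ⌊$9,502/2⌋ = $4,751 → take SL $4,751. Book value $16,251.
Year 10 (final): $16,251 − $11,500 = $4,751. Book value $11,500.

$12,131; $10,311; $8,764; $7,450; $6,332; $5,383; $4,751; $4,751; $4,751; $4,751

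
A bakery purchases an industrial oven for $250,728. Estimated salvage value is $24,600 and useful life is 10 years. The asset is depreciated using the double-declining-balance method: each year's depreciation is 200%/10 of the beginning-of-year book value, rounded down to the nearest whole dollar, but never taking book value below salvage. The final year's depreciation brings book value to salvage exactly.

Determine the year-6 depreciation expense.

Depreciable base = $250,728 − $24,600 = $226,128.
Year 1: ⌊$250,728 × 200%/10⌋ = $50,145. Book value $200,583.
Year 2: ⌊$200,583 × 200%/10⌋ = $40,116. Book value $160,467.
Year 3: ⌊$160,467 × 200%/10⌋ = $32,093. Book value $128,374.
Year 4: ⌊$128,374 × 200%/10⌋ = $25,674. Book value $102,700.
Year 5: ⌊$102,700 × 200%/10⌋ = $20,540. Book value $82,160.
Year 6: ⌊$82,160 × 200%/10⌋ = $16,432. Book value $65,728.

$16,432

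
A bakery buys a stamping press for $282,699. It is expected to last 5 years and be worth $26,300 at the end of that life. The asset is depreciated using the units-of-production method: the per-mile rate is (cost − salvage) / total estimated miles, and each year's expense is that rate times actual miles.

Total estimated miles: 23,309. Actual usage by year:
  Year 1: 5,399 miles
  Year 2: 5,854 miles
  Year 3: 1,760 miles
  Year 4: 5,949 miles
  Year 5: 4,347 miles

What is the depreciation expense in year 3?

Depreciable base = $282,699 − $26,300 = $256,399.
Rate = $256,399 / 23,309 miles = $11 per mile.
Year 1: 5,399 × $11 = $59,389. Book value $223,310.
Year 2: 5,854 × $11 = $64,394. Book value $158,916.
Year 3: 1,760 × $11 = $19,360. Book value $139,556.

$19,360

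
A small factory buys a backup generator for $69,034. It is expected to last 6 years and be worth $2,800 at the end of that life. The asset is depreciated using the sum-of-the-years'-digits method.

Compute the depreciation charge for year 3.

$12,616

Depreciable base = $69,034 − $2,800 = $66,234.
Sum of the years' digits = 6+5+4+3+2+1 = 21.
Year 1: $66,234 × 6/21 = $18,924. Book value $50,110.
Year 2: $66,234 × 5/21 = $15,770. Book value $34,340.
Year 3: $66,234 × 4/21 = $12,616. Book value $21,724.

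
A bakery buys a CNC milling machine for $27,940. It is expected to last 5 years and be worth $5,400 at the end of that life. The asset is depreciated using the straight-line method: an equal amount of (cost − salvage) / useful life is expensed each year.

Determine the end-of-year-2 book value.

Depreciable base = $27,940 − $5,400 = $22,540.
Annual expense = $22,540 / 5 = $4,508.
End of year 1: book value $23,432.
End of year 2: book value $18,924.

$18,924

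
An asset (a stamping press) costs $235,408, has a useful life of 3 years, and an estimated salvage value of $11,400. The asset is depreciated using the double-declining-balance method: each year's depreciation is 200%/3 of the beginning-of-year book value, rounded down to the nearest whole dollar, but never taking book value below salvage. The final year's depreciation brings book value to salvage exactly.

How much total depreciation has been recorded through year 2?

Depreciable base = $235,408 − $11,400 = $224,008.
Year 1: ⌊$235,408 × 200%/3⌋ = $156,938. Book value $78,470.
Year 2: ⌊$78,470 × 200%/3⌋ = $52,313. Book value $26,157.
Accumulated through year 2 = $235,408 − $26,157 = $209,251.

$209,251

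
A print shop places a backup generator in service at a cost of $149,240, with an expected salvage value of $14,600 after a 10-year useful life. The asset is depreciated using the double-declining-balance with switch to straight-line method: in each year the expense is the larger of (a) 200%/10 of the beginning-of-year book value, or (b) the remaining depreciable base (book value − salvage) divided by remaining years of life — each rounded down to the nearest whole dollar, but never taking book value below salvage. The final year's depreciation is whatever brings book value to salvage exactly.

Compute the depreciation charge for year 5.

$12,226

Depreciable base = $149,240 − $14,600 = $134,640.
Year 1: DB = ⌊$149,240 × 200%/10⌋ = $29,848; SL = ⌊$134,640/10⌋ = $13,464 → take DB $29,848. Book value $119,392.
Year 2: DB = ⌊$119,392 × 200%/10⌋ = $23,878; SL = ⌊$104,792/9⌋ = $11,643 → take DB $23,878. Book value $95,514.
Year 3: DB = ⌊$95,514 × 200%/10⌋ = $19,102; SL = ⌊$80,914/8⌋ = $10,114 → take DB $19,102. Book value $76,412.
Year 4: DB = ⌊$76,412 × 200%/10⌋ = $15,282; SL = ⌊$61,812/7⌋ = $8,830 → take DB $15,282. Book value $61,130.
Year 5: DB = ⌊$61,130 × 200%/10⌋ = $12,226; SL = ⌊$46,530/6⌋ = $7,755 → take DB $12,226. Book value $48,904.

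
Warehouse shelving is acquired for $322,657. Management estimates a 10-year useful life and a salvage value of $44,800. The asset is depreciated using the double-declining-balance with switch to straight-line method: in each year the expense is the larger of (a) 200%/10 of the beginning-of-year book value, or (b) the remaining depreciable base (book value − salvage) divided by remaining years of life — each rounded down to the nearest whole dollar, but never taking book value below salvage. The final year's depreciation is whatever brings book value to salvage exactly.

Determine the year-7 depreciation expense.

Depreciable base = $322,657 − $44,800 = $277,857.
Year 1: DB = ⌊$322,657 × 200%/10⌋ = $64,531; SL = ⌊$277,857/10⌋ = $27,785 → take DB $64,531. Book value $258,126.
Year 2: DB = ⌊$258,126 × 200%/10⌋ = $51,625; SL = ⌊$213,326/9⌋ = $23,702 → take DB $51,625. Book value $206,501.
Year 3: DB = ⌊$206,501 × 200%/10⌋ = $41,300; SL = ⌊$161,701/8⌋ = $20,212 → take DB $41,300. Book value $165,201.
Year 4: DB = ⌊$165,201 × 200%/10⌋ = $33,040; SL = ⌊$120,401/7⌋ = $17,200 → take DB $33,040. Book value $132,161.
Year 5: DB = ⌊$132,161 × 200%/10⌋ = $26,432; SL = ⌊$87,361/6⌋ = $14,560 → take DB $26,432. Book value $105,729.
Year 6: DB = ⌊$105,729 × 200%/10⌋ = $21,145; SL = ⌊$60,929/5⌋ = $12,185 → take DB $21,145. Book value $84,584.
Year 7: DB = ⌊$84,584 × 200%/10⌋ = $16,916; SL = ⌊$39,784/4⌋ = $9,946 → take DB $16,916. Book value $67,668.

$16,916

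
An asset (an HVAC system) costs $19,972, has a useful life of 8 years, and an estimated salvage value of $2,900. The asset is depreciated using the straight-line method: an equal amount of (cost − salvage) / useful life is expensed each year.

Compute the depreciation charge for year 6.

Depreciable base = $19,972 − $2,900 = $17,072.
Annual expense = $17,072 / 8 = $2,134.

$2,134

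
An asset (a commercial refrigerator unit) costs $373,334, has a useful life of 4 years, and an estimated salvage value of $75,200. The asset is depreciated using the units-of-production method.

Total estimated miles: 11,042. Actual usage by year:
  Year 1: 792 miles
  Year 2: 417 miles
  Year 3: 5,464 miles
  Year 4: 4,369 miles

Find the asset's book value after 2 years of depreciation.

Depreciable base = $373,334 − $75,200 = $298,134.
Rate = $298,134 / 11,042 miles = $27 per mile.
Year 1: 792 × $27 = $21,384. Book value $351,950.
Year 2: 417 × $27 = $11,259. Book value $340,691.

$340,691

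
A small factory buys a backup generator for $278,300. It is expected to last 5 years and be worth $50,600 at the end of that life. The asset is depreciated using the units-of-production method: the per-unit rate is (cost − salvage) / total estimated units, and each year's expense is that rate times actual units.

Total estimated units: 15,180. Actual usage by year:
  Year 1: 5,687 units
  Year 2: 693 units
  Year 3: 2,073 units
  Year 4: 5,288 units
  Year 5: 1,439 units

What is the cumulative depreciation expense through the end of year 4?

$206,115

Depreciable base = $278,300 − $50,600 = $227,700.
Rate = $227,700 / 15,180 units = $15 per unit.
Year 1: 5,687 × $15 = $85,305. Book value $192,995.
Year 2: 693 × $15 = $10,395. Book value $182,600.
Year 3: 2,073 × $15 = $31,095. Book value $151,505.
Year 4: 5,288 × $15 = $79,320. Book value $72,185.
Accumulated through year 4 = $278,300 − $72,185 = $206,115.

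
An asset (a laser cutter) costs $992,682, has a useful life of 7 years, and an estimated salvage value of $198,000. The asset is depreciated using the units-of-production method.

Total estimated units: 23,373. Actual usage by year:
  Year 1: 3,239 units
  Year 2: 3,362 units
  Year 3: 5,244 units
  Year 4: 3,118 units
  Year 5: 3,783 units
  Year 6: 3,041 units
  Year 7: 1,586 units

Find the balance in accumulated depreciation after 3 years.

$402,730

Depreciable base = $992,682 − $198,000 = $794,682.
Rate = $794,682 / 23,373 units = $34 per unit.
Year 1: 3,239 × $34 = $110,126. Book value $882,556.
Year 2: 3,362 × $34 = $114,308. Book value $768,248.
Year 3: 5,244 × $34 = $178,296. Book value $589,952.
Accumulated through year 3 = $992,682 − $589,952 = $402,730.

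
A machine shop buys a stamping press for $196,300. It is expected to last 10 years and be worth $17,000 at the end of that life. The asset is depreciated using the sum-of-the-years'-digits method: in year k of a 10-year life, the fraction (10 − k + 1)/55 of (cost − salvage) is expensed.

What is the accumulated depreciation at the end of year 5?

$130,400

Depreciable base = $196,300 − $17,000 = $179,300.
Sum of the years' digits = 10+9+8+7+6+5+4+3+2+1 = 55.
Year 1: $179,300 × 10/55 = $32,600. Book value $163,700.
Year 2: $179,300 × 9/55 = $29,340. Book value $134,360.
Year 3: $179,300 × 8/55 = $26,080. Book value $108,280.
Year 4: $179,300 × 7/55 = $22,820. Book value $85,460.
Year 5: $179,300 × 6/55 = $19,560. Book value $65,900.
Accumulated through year 5 = $196,300 − $65,900 = $130,400.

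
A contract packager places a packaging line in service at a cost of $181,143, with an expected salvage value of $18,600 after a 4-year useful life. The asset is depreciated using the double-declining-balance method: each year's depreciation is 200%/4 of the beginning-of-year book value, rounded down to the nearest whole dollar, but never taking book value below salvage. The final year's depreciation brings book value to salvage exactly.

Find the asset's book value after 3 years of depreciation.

$22,643

Depreciable base = $181,143 − $18,600 = $162,543.
Year 1: ⌊$181,143 × 200%/4⌋ = $90,571. Book value $90,572.
Year 2: ⌊$90,572 × 200%/4⌋ = $45,286. Book value $45,286.
Year 3: ⌊$45,286 × 200%/4⌋ = $22,643. Book value $22,643.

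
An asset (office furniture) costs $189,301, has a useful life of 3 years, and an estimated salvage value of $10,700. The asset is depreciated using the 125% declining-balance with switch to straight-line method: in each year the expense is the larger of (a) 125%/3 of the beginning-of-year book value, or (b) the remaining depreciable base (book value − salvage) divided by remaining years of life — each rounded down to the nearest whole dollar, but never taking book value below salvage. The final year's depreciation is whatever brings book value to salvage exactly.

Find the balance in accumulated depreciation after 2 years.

Depreciable base = $189,301 − $10,700 = $178,601.
Year 1: DB = ⌊$189,301 × 125%/3⌋ = $78,875; SL = ⌊$178,601/3⌋ = $59,533 → take DB $78,875. Book value $110,426.
Year 2: DB = ⌊$110,426 × 125%/3⌋ = $46,010; SL = ⌊$99,726/2⌋ = $49,863 → take SL $49,863. Book value $60,563.
Accumulated through year 2 = $189,301 − $60,563 = $128,738.

$128,738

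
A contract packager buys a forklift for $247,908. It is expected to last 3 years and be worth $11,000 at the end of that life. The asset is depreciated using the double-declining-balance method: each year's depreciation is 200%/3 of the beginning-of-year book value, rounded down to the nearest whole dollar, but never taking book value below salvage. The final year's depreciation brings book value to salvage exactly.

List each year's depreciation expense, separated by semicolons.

$165,272; $55,090; $16,546

Depreciable base = $247,908 − $11,000 = $236,908.
Year 1: ⌊$247,908 × 200%/3⌋ = $165,272. Book value $82,636.
Year 2: ⌊$82,636 × 200%/3⌋ = $55,090. Book value $27,546.
Year 3 (final): $27,546 − $11,000 = $16,546. Book value $11,000.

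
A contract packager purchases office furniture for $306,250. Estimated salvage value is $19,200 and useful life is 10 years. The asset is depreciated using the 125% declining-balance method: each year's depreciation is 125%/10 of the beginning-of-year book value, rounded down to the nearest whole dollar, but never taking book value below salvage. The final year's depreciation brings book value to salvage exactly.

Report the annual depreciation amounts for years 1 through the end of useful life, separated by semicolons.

$38,281; $33,496; $29,309; $25,645; $22,439; $19,635; $17,180; $15,033; $13,154; $72,878

Depreciable base = $306,250 − $19,200 = $287,050.
Year 1: ⌊$306,250 × 125%/10⌋ = $38,281. Book value $267,969.
Year 2: ⌊$267,969 × 125%/10⌋ = $33,496. Book value $234,473.
Year 3: ⌊$234,473 × 125%/10⌋ = $29,309. Book value $205,164.
Year 4: ⌊$205,164 × 125%/10⌋ = $25,645. Book value $179,519.
Year 5: ⌊$179,519 × 125%/10⌋ = $22,439. Book value $157,080.
Year 6: ⌊$157,080 × 125%/10⌋ = $19,635. Book value $137,445.
Year 7: ⌊$137,445 × 125%/10⌋ = $17,180. Book value $120,265.
Year 8: ⌊$120,265 × 125%/10⌋ = $15,033. Book value $105,232.
Year 9: ⌊$105,232 × 125%/10⌋ = $13,154. Book value $92,078.
Year 10 (final): $92,078 − $19,200 = $72,878. Book value $19,200.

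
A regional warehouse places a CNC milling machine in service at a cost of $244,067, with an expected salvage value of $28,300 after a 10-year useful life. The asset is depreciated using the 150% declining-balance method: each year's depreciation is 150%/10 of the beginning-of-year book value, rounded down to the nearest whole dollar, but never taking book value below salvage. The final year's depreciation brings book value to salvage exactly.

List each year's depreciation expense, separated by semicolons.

$36,610; $31,118; $26,450; $22,483; $19,110; $16,244; $13,807; $11,736; $9,976; $28,233

Depreciable base = $244,067 − $28,300 = $215,767.
Year 1: ⌊$244,067 × 150%/10⌋ = $36,610. Book value $207,457.
Year 2: ⌊$207,457 × 150%/10⌋ = $31,118. Book value $176,339.
Year 3: ⌊$176,339 × 150%/10⌋ = $26,450. Book value $149,889.
Year 4: ⌊$149,889 × 150%/10⌋ = $22,483. Book value $127,406.
Year 5: ⌊$127,406 × 150%/10⌋ = $19,110. Book value $108,296.
Year 6: ⌊$108,296 × 150%/10⌋ = $16,244. Book value $92,052.
Year 7: ⌊$92,052 × 150%/10⌋ = $13,807. Book value $78,245.
Year 8: ⌊$78,245 × 150%/10⌋ = $11,736. Book value $66,509.
Year 9: ⌊$66,509 × 150%/10⌋ = $9,976. Book value $56,533.
Year 10 (final): $56,533 − $28,300 = $28,233. Book value $28,300.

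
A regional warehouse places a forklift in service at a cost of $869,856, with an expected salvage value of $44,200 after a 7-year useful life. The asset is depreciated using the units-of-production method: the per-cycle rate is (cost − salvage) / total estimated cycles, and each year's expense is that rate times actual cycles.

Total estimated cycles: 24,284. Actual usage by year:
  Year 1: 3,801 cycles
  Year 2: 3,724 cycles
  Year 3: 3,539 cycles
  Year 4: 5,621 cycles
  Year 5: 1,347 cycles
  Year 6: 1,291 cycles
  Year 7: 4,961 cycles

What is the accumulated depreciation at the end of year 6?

Depreciable base = $869,856 − $44,200 = $825,656.
Rate = $825,656 / 24,284 cycles = $34 per cycle.
Year 1: 3,801 × $34 = $129,234. Book value $740,622.
Year 2: 3,724 × $34 = $126,616. Book value $614,006.
Year 3: 3,539 × $34 = $120,326. Book value $493,680.
Year 4: 5,621 × $34 = $191,114. Book value $302,566.
Year 5: 1,347 × $34 = $45,798. Book value $256,768.
Year 6: 1,291 × $34 = $43,894. Book value $212,874.
Accumulated through year 6 = $869,856 − $212,874 = $656,982.

$656,982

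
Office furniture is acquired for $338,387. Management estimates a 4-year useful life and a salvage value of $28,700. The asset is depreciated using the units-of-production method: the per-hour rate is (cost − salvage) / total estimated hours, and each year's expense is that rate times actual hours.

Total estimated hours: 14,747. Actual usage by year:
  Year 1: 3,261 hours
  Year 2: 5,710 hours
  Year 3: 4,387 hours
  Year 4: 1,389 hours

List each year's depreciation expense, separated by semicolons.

Depreciable base = $338,387 − $28,700 = $309,687.
Rate = $309,687 / 14,747 hours = $21 per hour.
Year 1: 3,261 × $21 = $68,481. Book value $269,906.
Year 2: 5,710 × $21 = $119,910. Book value $149,996.
Year 3: 4,387 × $21 = $92,127. Book value $57,869.
Year 4: 1,389 × $21 = $29,169. Book value $28,700.

$68,481; $119,910; $92,127; $29,169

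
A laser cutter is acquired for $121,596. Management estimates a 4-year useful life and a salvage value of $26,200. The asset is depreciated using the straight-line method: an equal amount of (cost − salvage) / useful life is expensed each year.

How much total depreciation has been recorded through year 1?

$23,849

Depreciable base = $121,596 − $26,200 = $95,396.
Annual expense = $95,396 / 4 = $23,849.
End of year 1: book value $97,747.
Accumulated through year 1 = $121,596 − $97,747 = $23,849.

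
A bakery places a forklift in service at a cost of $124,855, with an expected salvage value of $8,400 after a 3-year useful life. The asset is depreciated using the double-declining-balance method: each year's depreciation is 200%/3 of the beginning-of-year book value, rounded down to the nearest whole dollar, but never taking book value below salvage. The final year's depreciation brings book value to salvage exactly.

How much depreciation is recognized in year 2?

Depreciable base = $124,855 − $8,400 = $116,455.
Year 1: ⌊$124,855 × 200%/3⌋ = $83,236. Book value $41,619.
Year 2: ⌊$41,619 × 200%/3⌋ = $27,746. Book value $13,873.

$27,746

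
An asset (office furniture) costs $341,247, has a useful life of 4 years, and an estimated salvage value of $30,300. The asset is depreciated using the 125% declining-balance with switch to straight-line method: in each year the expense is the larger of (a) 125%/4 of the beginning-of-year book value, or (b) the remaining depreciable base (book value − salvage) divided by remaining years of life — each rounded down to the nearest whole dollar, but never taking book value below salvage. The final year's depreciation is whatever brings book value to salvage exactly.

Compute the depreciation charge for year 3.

Depreciable base = $341,247 − $30,300 = $310,947.
Year 1: DB = ⌊$341,247 × 125%/4⌋ = $106,639; SL = ⌊$310,947/4⌋ = $77,736 → take DB $106,639. Book value $234,608.
Year 2: DB = ⌊$234,608 × 125%/4⌋ = $73,315; SL = ⌊$204,308/3⌋ = $68,102 → take DB $73,315. Book value $161,293.
Year 3: DB = ⌊$161,293 × 125%/4⌋ = $50,404; SL = ⌊$130,993/2⌋ = $65,496 → take SL $65,496. Book value $95,797.

$65,496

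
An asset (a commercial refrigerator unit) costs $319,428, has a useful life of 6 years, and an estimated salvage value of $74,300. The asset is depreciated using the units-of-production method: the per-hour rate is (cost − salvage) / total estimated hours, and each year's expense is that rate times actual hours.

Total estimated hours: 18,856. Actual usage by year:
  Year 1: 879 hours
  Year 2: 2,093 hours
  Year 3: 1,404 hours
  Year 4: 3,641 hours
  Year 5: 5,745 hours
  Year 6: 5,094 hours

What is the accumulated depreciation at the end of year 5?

$178,906

Depreciable base = $319,428 − $74,300 = $245,128.
Rate = $245,128 / 18,856 hours = $13 per hour.
Year 1: 879 × $13 = $11,427. Book value $308,001.
Year 2: 2,093 × $13 = $27,209. Book value $280,792.
Year 3: 1,404 × $13 = $18,252. Book value $262,540.
Year 4: 3,641 × $13 = $47,333. Book value $215,207.
Year 5: 5,745 × $13 = $74,685. Book value $140,522.
Accumulated through year 5 = $319,428 − $140,522 = $178,906.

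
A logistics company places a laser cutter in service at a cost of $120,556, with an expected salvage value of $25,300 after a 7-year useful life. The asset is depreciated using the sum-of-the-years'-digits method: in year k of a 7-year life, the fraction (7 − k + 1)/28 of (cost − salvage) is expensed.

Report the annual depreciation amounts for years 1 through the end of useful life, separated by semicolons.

Depreciable base = $120,556 − $25,300 = $95,256.
Sum of the years' digits = 7+6+5+4+3+2+1 = 28.
Year 1: $95,256 × 7/28 = $23,814. Book value $96,742.
Year 2: $95,256 × 6/28 = $20,412. Book value $76,330.
Year 3: $95,256 × 5/28 = $17,010. Book value $59,320.
Year 4: $95,256 × 4/28 = $13,608. Book value $45,712.
Year 5: $95,256 × 3/28 = $10,206. Book value $35,506.
Year 6: $95,256 × 2/28 = $6,804. Book value $28,702.
Year 7: $95,256 × 1/28 = $3,402. Book value $25,300.

$23,814; $20,412; $17,010; $13,608; $10,206; $6,804; $3,402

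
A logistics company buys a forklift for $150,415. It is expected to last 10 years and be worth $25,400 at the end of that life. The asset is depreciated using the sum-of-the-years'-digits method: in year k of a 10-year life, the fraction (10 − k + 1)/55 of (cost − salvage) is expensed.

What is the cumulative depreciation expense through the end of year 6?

$102,285

Depreciable base = $150,415 − $25,400 = $125,015.
Sum of the years' digits = 10+9+8+7+6+5+4+3+2+1 = 55.
Year 1: $125,015 × 10/55 = $22,730. Book value $127,685.
Year 2: $125,015 × 9/55 = $20,457. Book value $107,228.
Year 3: $125,015 × 8/55 = $18,184. Book value $89,044.
Year 4: $125,015 × 7/55 = $15,911. Book value $73,133.
Year 5: $125,015 × 6/55 = $13,638. Book value $59,495.
Year 6: $125,015 × 5/55 = $11,365. Book value $48,130.
Accumulated through year 6 = $150,415 − $48,130 = $102,285.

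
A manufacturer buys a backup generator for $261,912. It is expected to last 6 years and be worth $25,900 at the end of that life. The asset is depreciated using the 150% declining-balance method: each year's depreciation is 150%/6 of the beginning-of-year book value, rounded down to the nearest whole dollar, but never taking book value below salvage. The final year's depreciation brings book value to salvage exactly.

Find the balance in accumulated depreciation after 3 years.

Depreciable base = $261,912 − $25,900 = $236,012.
Year 1: ⌊$261,912 × 150%/6⌋ = $65,478. Book value $196,434.
Year 2: ⌊$196,434 × 150%/6⌋ = $49,108. Book value $147,326.
Year 3: ⌊$147,326 × 150%/6⌋ = $36,831. Book value $110,495.
Accumulated through year 3 = $261,912 − $110,495 = $151,417.

$151,417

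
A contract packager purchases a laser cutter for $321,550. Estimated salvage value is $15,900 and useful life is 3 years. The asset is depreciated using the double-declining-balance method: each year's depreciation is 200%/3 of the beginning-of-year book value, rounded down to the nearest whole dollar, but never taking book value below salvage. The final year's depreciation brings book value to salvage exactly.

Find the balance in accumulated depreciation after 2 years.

$285,822

Depreciable base = $321,550 − $15,900 = $305,650.
Year 1: ⌊$321,550 × 200%/3⌋ = $214,366. Book value $107,184.
Year 2: ⌊$107,184 × 200%/3⌋ = $71,456. Book value $35,728.
Accumulated through year 2 = $321,550 − $35,728 = $285,822.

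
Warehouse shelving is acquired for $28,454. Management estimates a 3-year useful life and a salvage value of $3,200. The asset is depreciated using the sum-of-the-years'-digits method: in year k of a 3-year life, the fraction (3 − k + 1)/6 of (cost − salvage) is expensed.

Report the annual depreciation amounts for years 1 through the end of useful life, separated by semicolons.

$12,627; $8,418; $4,209

Depreciable base = $28,454 − $3,200 = $25,254.
Sum of the years' digits = 3+2+1 = 6.
Year 1: $25,254 × 3/6 = $12,627. Book value $15,827.
Year 2: $25,254 × 2/6 = $8,418. Book value $7,409.
Year 3: $25,254 × 1/6 = $4,209. Book value $3,200.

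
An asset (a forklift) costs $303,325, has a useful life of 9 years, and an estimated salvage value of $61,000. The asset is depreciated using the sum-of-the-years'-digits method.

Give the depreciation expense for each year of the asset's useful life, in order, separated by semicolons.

$48,465; $43,080; $37,695; $32,310; $26,925; $21,540; $16,155; $10,770; $5,385

Depreciable base = $303,325 − $61,000 = $242,325.
Sum of the years' digits = 9+8+7+6+5+4+3+2+1 = 45.
Year 1: $242,325 × 9/45 = $48,465. Book value $254,860.
Year 2: $242,325 × 8/45 = $43,080. Book value $211,780.
Year 3: $242,325 × 7/45 = $37,695. Book value $174,085.
Year 4: $242,325 × 6/45 = $32,310. Book value $141,775.
Year 5: $242,325 × 5/45 = $26,925. Book value $114,850.
Year 6: $242,325 × 4/45 = $21,540. Book value $93,310.
Year 7: $242,325 × 3/45 = $16,155. Book value $77,155.
Year 8: $242,325 × 2/45 = $10,770. Book value $66,385.
Year 9: $242,325 × 1/45 = $5,385. Book value $61,000.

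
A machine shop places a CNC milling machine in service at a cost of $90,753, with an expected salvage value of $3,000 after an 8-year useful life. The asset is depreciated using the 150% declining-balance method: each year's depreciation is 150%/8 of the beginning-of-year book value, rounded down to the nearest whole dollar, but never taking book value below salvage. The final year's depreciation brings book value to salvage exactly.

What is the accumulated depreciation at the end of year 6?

Depreciable base = $90,753 − $3,000 = $87,753.
Year 1: ⌊$90,753 × 150%/8⌋ = $17,016. Book value $73,737.
Year 2: ⌊$73,737 × 150%/8⌋ = $13,825. Book value $59,912.
Year 3: ⌊$59,912 × 150%/8⌋ = $11,233. Book value $48,679.
Year 4: ⌊$48,679 × 150%/8⌋ = $9,127. Book value $39,552.
Year 5: ⌊$39,552 × 150%/8⌋ = $7,416. Book value $32,136.
Year 6: ⌊$32,136 × 150%/8⌋ = $6,025. Book value $26,111.
Accumulated through year 6 = $90,753 − $26,111 = $64,642.

$64,642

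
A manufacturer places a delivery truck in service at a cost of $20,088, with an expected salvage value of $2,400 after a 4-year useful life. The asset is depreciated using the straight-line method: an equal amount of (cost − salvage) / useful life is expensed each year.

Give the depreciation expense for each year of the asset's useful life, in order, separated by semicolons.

$4,422; $4,422; $4,422; $4,422

Depreciable base = $20,088 − $2,400 = $17,688.
Annual expense = $17,688 / 4 = $4,422.
End of year 1: book value $15,666.
End of year 2: book value $11,244.
End of year 3: book value $6,822.
End of year 4: book value $2,400.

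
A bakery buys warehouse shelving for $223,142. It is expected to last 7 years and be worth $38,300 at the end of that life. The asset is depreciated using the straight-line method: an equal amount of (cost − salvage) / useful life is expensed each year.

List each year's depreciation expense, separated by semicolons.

Depreciable base = $223,142 − $38,300 = $184,842.
Annual expense = $184,842 / 7 = $26,406.
End of year 1: book value $196,736.
End of year 2: book value $170,330.
End of year 3: book value $143,924.
End of year 4: book value $117,518.
End of year 5: book value $91,112.
End of year 6: book value $64,706.
End of year 7: book value $38,300.

$26,406; $26,406; $26,406; $26,406; $26,406; $26,406; $26,406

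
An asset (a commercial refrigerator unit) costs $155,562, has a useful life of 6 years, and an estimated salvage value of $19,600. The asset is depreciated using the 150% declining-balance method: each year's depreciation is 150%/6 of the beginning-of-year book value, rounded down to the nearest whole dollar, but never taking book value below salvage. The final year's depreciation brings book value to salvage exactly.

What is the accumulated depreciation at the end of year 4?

Depreciable base = $155,562 − $19,600 = $135,962.
Year 1: ⌊$155,562 × 150%/6⌋ = $38,890. Book value $116,672.
Year 2: ⌊$116,672 × 150%/6⌋ = $29,168. Book value $87,504.
Year 3: ⌊$87,504 × 150%/6⌋ = $21,876. Book value $65,628.
Year 4: ⌊$65,628 × 150%/6⌋ = $16,407. Book value $49,221.
Accumulated through year 4 = $155,562 − $49,221 = $106,341.

$106,341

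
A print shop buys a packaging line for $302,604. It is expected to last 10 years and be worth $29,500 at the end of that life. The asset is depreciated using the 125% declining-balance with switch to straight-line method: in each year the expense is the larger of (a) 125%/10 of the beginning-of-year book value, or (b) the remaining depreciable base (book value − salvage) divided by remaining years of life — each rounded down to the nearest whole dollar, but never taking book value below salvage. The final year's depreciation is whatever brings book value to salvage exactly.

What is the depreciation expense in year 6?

Depreciable base = $302,604 − $29,500 = $273,104.
Year 1: DB = ⌊$302,604 × 125%/10⌋ = $37,825; SL = ⌊$273,104/10⌋ = $27,310 → take DB $37,825. Book value $264,779.
Year 2: DB = ⌊$264,779 × 125%/10⌋ = $33,097; SL = ⌊$235,279/9⌋ = $26,142 → take DB $33,097. Book value $231,682.
Year 3: DB = ⌊$231,682 × 125%/10⌋ = $28,960; SL = ⌊$202,182/8⌋ = $25,272 → take DB $28,960. Book value $202,722.
Year 4: DB = ⌊$202,722 × 125%/10⌋ = $25,340; SL = ⌊$173,222/7⌋ = $24,746 → take DB $25,340. Book value $177,382.
Year 5: DB = ⌊$177,382 × 125%/10⌋ = $22,172; SL = ⌊$147,882/6⌋ = $24,647 → take SL $24,647. Book value $152,735.
Year 6: DB = ⌊$152,735 × 125%/10⌋ = $19,091; SL = ⌊$123,235/5⌋ = $24,647 → take SL $24,647. Book value $128,088.

$24,647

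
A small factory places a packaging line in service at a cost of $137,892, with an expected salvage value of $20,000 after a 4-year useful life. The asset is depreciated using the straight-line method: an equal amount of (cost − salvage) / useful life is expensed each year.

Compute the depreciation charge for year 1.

Depreciable base = $137,892 − $20,000 = $117,892.
Annual expense = $117,892 / 4 = $29,473.

$29,473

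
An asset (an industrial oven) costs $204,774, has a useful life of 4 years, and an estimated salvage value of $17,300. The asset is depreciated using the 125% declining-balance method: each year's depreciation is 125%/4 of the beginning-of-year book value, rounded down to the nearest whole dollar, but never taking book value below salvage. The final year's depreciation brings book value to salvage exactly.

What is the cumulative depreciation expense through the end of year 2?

Depreciable base = $204,774 − $17,300 = $187,474.
Year 1: ⌊$204,774 × 125%/4⌋ = $63,991. Book value $140,783.
Year 2: ⌊$140,783 × 125%/4⌋ = $43,994. Book value $96,789.
Accumulated through year 2 = $204,774 − $96,789 = $107,985.

$107,985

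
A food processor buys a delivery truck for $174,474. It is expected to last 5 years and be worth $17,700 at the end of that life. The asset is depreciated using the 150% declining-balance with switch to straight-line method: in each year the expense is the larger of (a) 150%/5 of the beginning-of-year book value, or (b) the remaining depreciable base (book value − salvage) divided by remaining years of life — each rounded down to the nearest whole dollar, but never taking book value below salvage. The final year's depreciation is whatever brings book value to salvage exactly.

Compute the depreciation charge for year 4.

Depreciable base = $174,474 − $17,700 = $156,774.
Year 1: DB = ⌊$174,474 × 150%/5⌋ = $52,342; SL = ⌊$156,774/5⌋ = $31,354 → take DB $52,342. Book value $122,132.
Year 2: DB = ⌊$122,132 × 150%/5⌋ = $36,639; SL = ⌊$104,432/4⌋ = $26,108 → take DB $36,639. Book value $85,493.
Year 3: DB = ⌊$85,493 × 150%/5⌋ = $25,647; SL = ⌊$67,793/3⌋ = $22,597 → take DB $25,647. Book value $59,846.
Year 4: DB = ⌊$59,846 × 150%/5⌋ = $17,953; SL = ⌊$42,146/2⌋ = $21,073 → take SL $21,073. Book value $38,773.

$21,073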